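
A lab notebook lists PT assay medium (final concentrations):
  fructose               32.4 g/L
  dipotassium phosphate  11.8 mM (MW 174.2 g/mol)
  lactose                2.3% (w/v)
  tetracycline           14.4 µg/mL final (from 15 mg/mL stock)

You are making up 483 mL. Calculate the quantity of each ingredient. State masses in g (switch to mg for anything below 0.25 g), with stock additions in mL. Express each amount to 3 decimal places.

Scale factor relative to 1 L: 0.483.
fructose: 32.4 g/L × 0.483 L = 15.649 g
dipotassium phosphate: 11.8 mmol/L × 174.2 g/mol × 0.483 L ÷ 1000 = 0.993 g
lactose: 2.3 g per 100 mL × 483 mL ÷ 100 = 11.109 g
tetracycline: dilute stock: 14.4 µg/mL × 483 mL ÷ 15000 µg/mL = 0.464 mL

fructose 15.649 g; dipotassium phosphate 0.993 g; lactose 11.109 g; tetracycline 0.464 mL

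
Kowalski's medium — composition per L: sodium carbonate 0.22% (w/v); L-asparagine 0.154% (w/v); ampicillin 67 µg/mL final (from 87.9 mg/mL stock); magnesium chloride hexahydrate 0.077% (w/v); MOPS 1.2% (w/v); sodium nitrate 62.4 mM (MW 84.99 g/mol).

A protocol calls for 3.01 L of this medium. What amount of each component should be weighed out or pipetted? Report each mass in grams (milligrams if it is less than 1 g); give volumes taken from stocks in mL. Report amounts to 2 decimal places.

Scale factor relative to 1 L: 3.01.
sodium carbonate: 0.22 g per 100 mL × 3010 mL ÷ 100 = 6.62 g
L-asparagine: 0.154% w/v = 1.54 g/L → 1.54 × 3.01 L = 4.64 g
ampicillin: V = C2·V2/C1 = 67 µg/mL × 3010 mL ÷ 87900 µg/mL = 2.29 mL
magnesium chloride hexahydrate: 0.077 g per 100 mL × 3010 mL ÷ 100 = 2.32 g
MOPS: 1.2 g per 100 mL × 3010 mL ÷ 100 = 36.12 g
sodium nitrate: 62.4 mmol/L × 84.99 g/mol × 3.01 L ÷ 1000 = 15.96 g

sodium carbonate 6.62 g; L-asparagine 4.64 g; ampicillin 2.29 mL; magnesium chloride hexahydrate 2.32 g; MOPS 36.12 g; sodium nitrate 15.96 g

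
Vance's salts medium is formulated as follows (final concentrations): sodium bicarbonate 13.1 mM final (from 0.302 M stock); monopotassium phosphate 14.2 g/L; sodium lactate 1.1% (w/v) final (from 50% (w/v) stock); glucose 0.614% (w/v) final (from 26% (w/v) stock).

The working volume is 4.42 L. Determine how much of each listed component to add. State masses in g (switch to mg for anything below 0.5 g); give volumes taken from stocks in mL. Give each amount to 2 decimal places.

Working volume: 4.42 L.
sodium bicarbonate: dilute stock: 13.1 mM × 4420 mL ÷ 302 mM = 191.73 mL
monopotassium phosphate: 14.2 g/L × 4.42 L = 62.76 g
sodium lactate: dilute stock: 1.1% ÷ 50% × 4420 mL = 97.24 mL
glucose: C1V1 = C2V2 → 0.614% ÷ 26% × 4420 mL = 104.38 mL

sodium bicarbonate 191.73 mL; monopotassium phosphate 62.76 g; sodium lactate 97.24 mL; glucose 104.38 mL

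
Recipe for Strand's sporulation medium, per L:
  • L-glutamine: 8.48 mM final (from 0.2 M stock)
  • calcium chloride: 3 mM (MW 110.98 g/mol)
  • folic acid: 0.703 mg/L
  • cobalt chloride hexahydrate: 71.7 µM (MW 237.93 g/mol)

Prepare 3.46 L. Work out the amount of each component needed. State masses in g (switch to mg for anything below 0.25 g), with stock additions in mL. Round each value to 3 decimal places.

Scale factor relative to 1 L: 3.46.
L-glutamine: V = C2·V2/C1 = 8.48 mM × 3460 mL ÷ 200 mM = 146.704 mL
calcium chloride: 3 mmol/L × 110.98 g/mol × 3.46 L ÷ 1000 = 1.152 g
folic acid: 0.703 mg/L × 3.46 L = 2.432 mg
cobalt chloride hexahydrate: 71.7 µmol/L × 237.93 g/mol × 3.46 L ÷ 1000 = 59.026 mg

L-glutamine 146.704 mL; calcium chloride 1.152 g; folic acid 2.432 mg; cobalt chloride hexahydrate 59.026 mg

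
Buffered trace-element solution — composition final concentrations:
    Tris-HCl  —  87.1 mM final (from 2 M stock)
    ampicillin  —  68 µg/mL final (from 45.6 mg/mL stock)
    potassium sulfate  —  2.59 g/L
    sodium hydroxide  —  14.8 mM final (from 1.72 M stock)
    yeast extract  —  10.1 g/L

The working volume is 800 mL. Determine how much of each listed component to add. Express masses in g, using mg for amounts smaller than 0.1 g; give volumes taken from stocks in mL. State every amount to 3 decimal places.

Target volume = 800 mL = 0.8 L.
Tris-HCl: dilute stock: 87.1 mM × 800 mL ÷ 2000 mM = 34.840 mL
ampicillin: C1V1 = C2V2 → 68 µg/mL × 800 mL ÷ 45600 µg/mL = 1.193 mL
potassium sulfate: 2.59 g/L × 0.8 L = 2.072 g
sodium hydroxide: C1V1 = C2V2 → 14.8 mM × 800 mL ÷ 1720 mM = 6.884 mL
yeast extract: 10.1 g/L × 0.8 L = 8.080 g

Tris-HCl 34.840 mL; ampicillin 1.193 mL; potassium sulfate 2.072 g; sodium hydroxide 6.884 mL; yeast extract 8.080 g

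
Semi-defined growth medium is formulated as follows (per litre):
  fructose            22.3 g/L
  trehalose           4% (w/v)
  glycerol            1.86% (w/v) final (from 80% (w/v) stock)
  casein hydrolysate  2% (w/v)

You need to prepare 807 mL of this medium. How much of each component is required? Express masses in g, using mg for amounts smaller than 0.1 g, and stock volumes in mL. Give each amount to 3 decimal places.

Target volume = 807 mL = 0.807 L.
fructose: 22.3 g/L × 0.807 L = 17.996 g
trehalose: 4% w/v = 40 g/L → 40 × 0.807 L = 32.280 g
glycerol: dilute stock: 1.86% ÷ 80% × 807 mL = 18.763 mL
casein hydrolysate: 2 g per 100 mL × 807 mL ÷ 100 = 16.140 g

fructose 17.996 g; trehalose 32.280 g; glycerol 18.763 mL; casein hydrolysate 16.140 g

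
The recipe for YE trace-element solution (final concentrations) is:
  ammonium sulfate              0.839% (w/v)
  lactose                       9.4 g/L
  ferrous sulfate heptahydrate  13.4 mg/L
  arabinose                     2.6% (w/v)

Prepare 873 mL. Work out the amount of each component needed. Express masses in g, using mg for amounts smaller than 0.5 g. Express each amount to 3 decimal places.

Target volume = 873 mL = 0.873 L.
ammonium sulfate: 0.839 g per 100 mL × 873 mL ÷ 100 = 7.324 g
lactose: 9.4 g/L × 0.873 L = 8.206 g
ferrous sulfate heptahydrate: 13.4 mg/L × 0.873 L = 11.698 mg
arabinose: 2.6 g per 100 mL × 873 mL ÷ 100 = 22.698 g

ammonium sulfate 7.324 g; lactose 8.206 g; ferrous sulfate heptahydrate 11.698 mg; arabinose 22.698 g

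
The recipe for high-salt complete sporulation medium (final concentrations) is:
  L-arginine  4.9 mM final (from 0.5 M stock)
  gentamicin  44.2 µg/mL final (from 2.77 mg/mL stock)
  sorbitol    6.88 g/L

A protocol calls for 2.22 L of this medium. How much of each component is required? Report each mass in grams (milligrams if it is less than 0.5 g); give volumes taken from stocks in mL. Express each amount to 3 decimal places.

Working volume: 2.22 L.
L-arginine: V = C2·V2/C1 = 4.9 mM × 2220 mL ÷ 500 mM = 21.756 mL
gentamicin: dilute stock: 44.2 µg/mL × 2220 mL ÷ 2770 µg/mL = 35.424 mL
sorbitol: 6.88 g/L × 2.22 L = 15.274 g

L-arginine 21.756 mL; gentamicin 35.424 mL; sorbitol 15.274 g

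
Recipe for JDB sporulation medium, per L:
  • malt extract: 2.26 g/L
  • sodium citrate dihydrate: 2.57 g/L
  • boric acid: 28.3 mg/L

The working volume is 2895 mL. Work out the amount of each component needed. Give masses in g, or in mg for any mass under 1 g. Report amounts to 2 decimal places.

Scale factor relative to 1 L: 2.895.
malt extract: 2.26 g/L × 2.895 L = 6.54 g
sodium citrate dihydrate: 2.57 g/L × 2.895 L = 7.44 g
boric acid: 28.3 mg/L × 2.895 L = 81.93 mg

malt extract 6.54 g; sodium citrate dihydrate 7.44 g; boric acid 81.93 mg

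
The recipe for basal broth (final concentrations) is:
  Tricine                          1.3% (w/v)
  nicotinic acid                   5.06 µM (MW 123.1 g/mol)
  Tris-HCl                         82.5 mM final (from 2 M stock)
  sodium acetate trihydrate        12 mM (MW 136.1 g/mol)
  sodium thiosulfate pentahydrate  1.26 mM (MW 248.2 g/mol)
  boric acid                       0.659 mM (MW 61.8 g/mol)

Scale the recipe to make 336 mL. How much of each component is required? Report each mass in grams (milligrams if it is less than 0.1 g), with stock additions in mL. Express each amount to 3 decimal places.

Working volume: 336 mL = 0.336 L.
Tricine: 1.3 g per 100 mL × 336 mL ÷ 100 = 4.368 g
nicotinic acid: 5.06 µmol/L × 123.1 g/mol × 0.336 L ÷ 1000 = 0.209 mg
Tris-HCl: V = C2·V2/C1 = 82.5 mM × 336 mL ÷ 2000 mM = 13.860 mL
sodium acetate trihydrate: 12 mmol/L × 136.1 g/mol × 0.336 L ÷ 1000 = 0.549 g
sodium thiosulfate pentahydrate: 1.26 mmol/L × 248.2 g/mol × 0.336 L ÷ 1000 = 0.105 g
boric acid: 0.659 mmol/L × 61.8 mg/mmol × 0.336 L = 13.684 mg

Tricine 4.368 g; nicotinic acid 0.209 mg; Tris-HCl 13.860 mL; sodium acetate trihydrate 0.549 g; sodium thiosulfate pentahydrate 0.105 g; boric acid 13.684 mg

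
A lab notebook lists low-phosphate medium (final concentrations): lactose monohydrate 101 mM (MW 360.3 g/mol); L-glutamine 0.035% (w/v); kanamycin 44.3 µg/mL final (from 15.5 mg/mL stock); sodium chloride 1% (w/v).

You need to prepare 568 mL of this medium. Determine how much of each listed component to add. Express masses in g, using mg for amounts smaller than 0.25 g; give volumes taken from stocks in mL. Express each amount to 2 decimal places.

lactose monohydrate 20.67 g; L-glutamine 198.80 mg; kanamycin 1.62 mL; sodium chloride 5.68 g

Working volume: 568 mL = 0.568 L.
lactose monohydrate: 101 mmol/L × 360.3 g/mol × 0.568 L ÷ 1000 = 20.67 g
L-glutamine: 0.035% w/v = 0.35 g/L → 0.35 × 0.568 L = 0.1988 g = 198.80 mg
kanamycin: V = C2·V2/C1 = 44.3 µg/mL × 568 mL ÷ 15500 µg/mL = 1.62 mL
sodium chloride: 1 g per 100 mL × 568 mL ÷ 100 = 5.68 g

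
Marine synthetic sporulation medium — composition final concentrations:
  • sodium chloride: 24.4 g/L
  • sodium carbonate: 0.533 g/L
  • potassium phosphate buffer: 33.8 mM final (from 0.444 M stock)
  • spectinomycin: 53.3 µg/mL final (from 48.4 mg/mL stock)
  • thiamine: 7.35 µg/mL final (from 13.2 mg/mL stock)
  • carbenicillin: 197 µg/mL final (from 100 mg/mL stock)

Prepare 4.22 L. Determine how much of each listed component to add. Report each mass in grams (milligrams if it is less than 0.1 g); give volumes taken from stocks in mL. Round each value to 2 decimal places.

sodium chloride 102.97 g; sodium carbonate 2.25 g; potassium phosphate buffer 321.25 mL; spectinomycin 4.65 mL; thiamine 2.35 mL; carbenicillin 8.31 mL

Working volume: 4.22 L.
sodium chloride: 24.4 g/L × 4.22 L = 102.97 g
sodium carbonate: 0.533 g/L × 4.22 L = 2.25 g
potassium phosphate buffer: V = C2·V2/C1 = 33.8 mM × 4220 mL ÷ 444 mM = 321.25 mL
spectinomycin: C1V1 = C2V2 → 53.3 µg/mL × 4220 mL ÷ 48400 µg/mL = 4.65 mL
thiamine: V = C2·V2/C1 = 7.35 µg/mL × 4220 mL ÷ 13200 µg/mL = 2.35 mL
carbenicillin: C1V1 = C2V2 → 197 µg/mL × 4220 mL ÷ 100000 µg/mL = 8.31 mL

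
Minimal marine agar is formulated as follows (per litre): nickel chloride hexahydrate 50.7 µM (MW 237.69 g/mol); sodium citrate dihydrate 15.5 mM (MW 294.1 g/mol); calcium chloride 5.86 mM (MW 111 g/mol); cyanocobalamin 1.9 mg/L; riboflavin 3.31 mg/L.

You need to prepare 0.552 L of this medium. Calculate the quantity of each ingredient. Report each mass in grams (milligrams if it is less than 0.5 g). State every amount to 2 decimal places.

nickel chloride hexahydrate 6.65 mg; sodium citrate dihydrate 2.52 g; calcium chloride 359.05 mg; cyanocobalamin 1.05 mg; riboflavin 1.83 mg

Working volume: 0.552 L.
nickel chloride hexahydrate: 50.7 µmol/L × 237.69 g/mol × 0.552 L ÷ 1000 = 6.65 mg
sodium citrate dihydrate: 15.5 mmol/L × 294.1 g/mol × 0.552 L ÷ 1000 = 2.52 g
calcium chloride: 5.86 mmol/L × 111 mg/mmol × 0.552 L = 359.05 mg
cyanocobalamin: 1.9 mg/L × 0.552 L = 1.05 mg
riboflavin: 3.31 mg/L × 0.552 L = 1.83 mg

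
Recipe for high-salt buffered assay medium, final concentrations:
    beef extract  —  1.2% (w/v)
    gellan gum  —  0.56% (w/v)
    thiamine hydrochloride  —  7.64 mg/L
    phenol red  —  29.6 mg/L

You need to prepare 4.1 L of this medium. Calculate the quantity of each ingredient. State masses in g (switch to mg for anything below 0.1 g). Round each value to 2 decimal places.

Scale factor relative to 1 L: 4.1.
beef extract: 1.2 g per 100 mL × 4100 mL ÷ 100 = 49.20 g
gellan gum: 0.56 g per 100 mL × 4100 mL ÷ 100 = 22.96 g
thiamine hydrochloride: 7.64 mg/L × 4.1 L = 31.32 mg
phenol red: 29.6 mg/L × 4.1 L = 121.36 mg = 0.12 g

beef extract 49.20 g; gellan gum 22.96 g; thiamine hydrochloride 31.32 mg; phenol red 0.12 g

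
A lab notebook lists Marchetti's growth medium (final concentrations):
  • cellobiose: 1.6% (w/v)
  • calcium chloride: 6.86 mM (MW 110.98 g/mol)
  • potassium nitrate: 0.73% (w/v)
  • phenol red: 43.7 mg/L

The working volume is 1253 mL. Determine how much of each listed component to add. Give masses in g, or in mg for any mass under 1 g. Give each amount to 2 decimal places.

cellobiose 20.05 g; calcium chloride 953.94 mg; potassium nitrate 9.15 g; phenol red 54.76 mg

Scale factor relative to 1 L: 1.253.
cellobiose: 1.6 g per 100 mL × 1253 mL ÷ 100 = 20.05 g
calcium chloride: 6.86 mmol/L × 110.98 mg/mmol × 1.253 L = 953.94 mg
potassium nitrate: 0.73% w/v = 7.3 g/L → 7.3 × 1.253 L = 9.15 g
phenol red: 43.7 mg/L × 1.253 L = 54.76 mg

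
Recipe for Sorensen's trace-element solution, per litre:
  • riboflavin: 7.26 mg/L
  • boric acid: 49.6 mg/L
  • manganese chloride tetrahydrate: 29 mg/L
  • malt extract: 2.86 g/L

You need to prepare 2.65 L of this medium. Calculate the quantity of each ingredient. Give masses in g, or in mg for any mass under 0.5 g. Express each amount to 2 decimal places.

riboflavin 19.24 mg; boric acid 131.44 mg; manganese chloride tetrahydrate 76.85 mg; malt extract 7.58 g

Working volume: 2.65 L.
riboflavin: 7.26 mg/L × 2.65 L = 19.24 mg
boric acid: 49.6 mg/L × 2.65 L = 131.44 mg
manganese chloride tetrahydrate: 29 mg/L × 2.65 L = 76.85 mg
malt extract: 2.86 g/L × 2.65 L = 7.58 g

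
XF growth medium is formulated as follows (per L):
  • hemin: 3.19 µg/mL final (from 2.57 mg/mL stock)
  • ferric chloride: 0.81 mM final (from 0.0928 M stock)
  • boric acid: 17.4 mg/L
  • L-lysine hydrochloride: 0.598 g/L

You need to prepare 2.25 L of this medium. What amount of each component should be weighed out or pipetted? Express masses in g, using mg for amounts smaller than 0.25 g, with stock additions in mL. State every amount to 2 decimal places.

Working volume: 2.25 L.
hemin: C1V1 = C2V2 → 3.19 µg/mL × 2250 mL ÷ 2570 µg/mL = 2.79 mL
ferric chloride: V = C2·V2/C1 = 0.81 mM × 2250 mL ÷ 92.8 mM = 19.64 mL
boric acid: 17.4 mg/L × 2.25 L = 39.15 mg
L-lysine hydrochloride: 0.598 g/L × 2.25 L = 1.35 g

hemin 2.79 mL; ferric chloride 19.64 mL; boric acid 39.15 mg; L-lysine hydrochloride 1.35 g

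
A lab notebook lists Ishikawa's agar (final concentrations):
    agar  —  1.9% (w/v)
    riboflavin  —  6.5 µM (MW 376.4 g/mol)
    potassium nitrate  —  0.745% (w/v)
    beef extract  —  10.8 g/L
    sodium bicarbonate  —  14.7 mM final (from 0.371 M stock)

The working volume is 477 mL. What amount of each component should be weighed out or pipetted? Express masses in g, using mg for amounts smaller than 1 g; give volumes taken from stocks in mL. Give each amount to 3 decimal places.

Working volume: 477 mL = 0.477 L.
agar: 1.9 g per 100 mL × 477 mL ÷ 100 = 9.063 g
riboflavin: 6.5 µmol/L × 376.4 g/mol × 0.477 L ÷ 1000 = 1.167 mg
potassium nitrate: 0.745% w/v = 7.45 g/L → 7.45 × 0.477 L = 3.554 g
beef extract: 10.8 g/L × 0.477 L = 5.152 g
sodium bicarbonate: dilute stock: 14.7 mM × 477 mL ÷ 371 mM = 18.900 mL

agar 9.063 g; riboflavin 1.167 mg; potassium nitrate 3.554 g; beef extract 5.152 g; sodium bicarbonate 18.900 mL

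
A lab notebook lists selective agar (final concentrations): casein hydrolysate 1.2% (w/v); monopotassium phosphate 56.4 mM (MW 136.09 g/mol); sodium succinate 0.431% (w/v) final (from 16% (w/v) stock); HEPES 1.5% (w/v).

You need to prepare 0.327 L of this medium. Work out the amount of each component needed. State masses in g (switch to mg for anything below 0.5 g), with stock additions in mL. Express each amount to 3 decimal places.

casein hydrolysate 3.924 g; monopotassium phosphate 2.510 g; sodium succinate 8.809 mL; HEPES 4.905 g

Working volume: 0.327 L.
casein hydrolysate: 1.2% w/v = 12 g/L → 12 × 0.327 L = 3.924 g
monopotassium phosphate: 56.4 mmol/L × 136.09 g/mol × 0.327 L ÷ 1000 = 2.510 g
sodium succinate: V = C2·V2/C1 = 0.431% ÷ 16% × 327 mL = 8.809 mL
HEPES: 1.5% w/v = 15 g/L → 15 × 0.327 L = 4.905 g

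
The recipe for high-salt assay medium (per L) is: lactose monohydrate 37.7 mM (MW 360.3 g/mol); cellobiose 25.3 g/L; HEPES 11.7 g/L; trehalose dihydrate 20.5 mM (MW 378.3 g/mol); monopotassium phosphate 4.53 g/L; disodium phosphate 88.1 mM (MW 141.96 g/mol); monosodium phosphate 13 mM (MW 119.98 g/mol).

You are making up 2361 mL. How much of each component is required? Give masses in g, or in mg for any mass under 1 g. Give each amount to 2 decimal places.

lactose monohydrate 32.07 g; cellobiose 59.73 g; HEPES 27.62 g; trehalose dihydrate 18.31 g; monopotassium phosphate 10.70 g; disodium phosphate 29.53 g; monosodium phosphate 3.68 g

Scale factor relative to 1 L: 2.361.
lactose monohydrate: 37.7 mmol/L × 360.3 g/mol × 2.361 L ÷ 1000 = 32.07 g
cellobiose: 25.3 g/L × 2.361 L = 59.73 g
HEPES: 11.7 g/L × 2.361 L = 27.62 g
trehalose dihydrate: 20.5 mmol/L × 378.3 g/mol × 2.361 L ÷ 1000 = 18.31 g
monopotassium phosphate: 4.53 g/L × 2.361 L = 10.70 g
disodium phosphate: 88.1 mmol/L × 141.96 g/mol × 2.361 L ÷ 1000 = 29.53 g
monosodium phosphate: 13 mmol/L × 119.98 g/mol × 2.361 L ÷ 1000 = 3.68 g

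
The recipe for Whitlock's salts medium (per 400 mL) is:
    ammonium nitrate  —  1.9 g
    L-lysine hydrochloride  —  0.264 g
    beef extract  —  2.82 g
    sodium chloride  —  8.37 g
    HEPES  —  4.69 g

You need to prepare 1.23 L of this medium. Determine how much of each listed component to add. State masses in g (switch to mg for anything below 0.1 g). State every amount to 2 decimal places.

ammonium nitrate 5.84 g; L-lysine hydrochloride 0.81 g; beef extract 8.67 g; sodium chloride 25.74 g; HEPES 14.42 g

Scale factor = 1230 mL / 400 mL = 3.075.
ammonium nitrate: 1.9 g × (1230 mL / 400 mL) = 5.84 g
L-lysine hydrochloride: 0.264 g × (1230 mL / 400 mL) = 0.81 g
beef extract: 2.82 g × (1230 mL / 400 mL) = 8.67 g
sodium chloride: 8.37 g × (1230 mL / 400 mL) = 25.74 g
HEPES: 4.69 g × (1230 mL / 400 mL) = 14.42 g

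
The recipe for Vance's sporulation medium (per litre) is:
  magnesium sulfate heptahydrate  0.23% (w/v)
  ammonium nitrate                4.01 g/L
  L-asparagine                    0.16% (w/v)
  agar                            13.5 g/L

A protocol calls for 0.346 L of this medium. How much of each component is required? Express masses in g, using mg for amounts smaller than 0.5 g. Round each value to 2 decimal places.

magnesium sulfate heptahydrate 0.80 g; ammonium nitrate 1.39 g; L-asparagine 0.55 g; agar 4.67 g

Scale factor relative to 1 L: 0.346.
magnesium sulfate heptahydrate: 0.23 g per 100 mL × 346 mL ÷ 100 = 0.80 g
ammonium nitrate: 4.01 g/L × 0.346 L = 1.39 g
L-asparagine: 0.16 g per 100 mL × 346 mL ÷ 100 = 0.55 g
agar: 13.5 g/L × 0.346 L = 4.67 g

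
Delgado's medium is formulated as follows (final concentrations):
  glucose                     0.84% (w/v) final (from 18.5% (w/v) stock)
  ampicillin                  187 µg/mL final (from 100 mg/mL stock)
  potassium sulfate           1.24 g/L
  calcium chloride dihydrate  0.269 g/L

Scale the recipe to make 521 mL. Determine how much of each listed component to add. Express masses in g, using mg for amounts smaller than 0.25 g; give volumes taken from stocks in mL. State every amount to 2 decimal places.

glucose 23.66 mL; ampicillin 0.97 mL; potassium sulfate 0.65 g; calcium chloride dihydrate 140.15 mg

Target volume = 521 mL = 0.521 L.
glucose: dilute stock: 0.84% ÷ 18.5% × 521 mL = 23.66 mL
ampicillin: V = C2·V2/C1 = 187 µg/mL × 521 mL ÷ 100000 µg/mL = 0.97 mL
potassium sulfate: 1.24 g/L × 0.521 L = 0.65 g
calcium chloride dihydrate: 0.269 g/L × 0.521 L = 0.140149 g = 140.15 mg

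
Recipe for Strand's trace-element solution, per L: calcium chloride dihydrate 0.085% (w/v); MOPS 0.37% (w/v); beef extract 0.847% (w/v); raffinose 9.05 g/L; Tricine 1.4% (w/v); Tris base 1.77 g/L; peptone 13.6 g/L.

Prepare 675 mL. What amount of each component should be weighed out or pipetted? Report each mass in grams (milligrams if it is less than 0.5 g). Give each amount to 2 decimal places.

calcium chloride dihydrate 0.57 g; MOPS 2.50 g; beef extract 5.72 g; raffinose 6.11 g; Tricine 9.45 g; Tris base 1.19 g; peptone 9.18 g

Scale factor relative to 1 L: 0.675.
calcium chloride dihydrate: 0.085% w/v = 0.85 g/L → 0.85 × 0.675 L = 0.57 g
MOPS: 0.37 g per 100 mL × 675 mL ÷ 100 = 2.50 g
beef extract: 0.847 g per 100 mL × 675 mL ÷ 100 = 5.72 g
raffinose: 9.05 g/L × 0.675 L = 6.11 g
Tricine: 1.4% w/v = 14 g/L → 14 × 0.675 L = 9.45 g
Tris base: 1.77 g/L × 0.675 L = 1.19 g
peptone: 13.6 g/L × 0.675 L = 9.18 g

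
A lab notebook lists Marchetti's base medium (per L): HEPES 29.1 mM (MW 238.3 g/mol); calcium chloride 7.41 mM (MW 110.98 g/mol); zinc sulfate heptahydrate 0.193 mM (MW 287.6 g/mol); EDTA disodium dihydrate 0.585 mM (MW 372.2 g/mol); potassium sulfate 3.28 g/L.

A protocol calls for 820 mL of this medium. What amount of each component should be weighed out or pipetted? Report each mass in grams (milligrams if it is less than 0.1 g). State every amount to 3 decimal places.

Scale factor relative to 1 L: 0.82.
HEPES: 29.1 mmol/L × 238.3 g/mol × 0.82 L ÷ 1000 = 5.686 g
calcium chloride: 7.41 mmol/L × 110.98 g/mol × 0.82 L ÷ 1000 = 0.674 g
zinc sulfate heptahydrate: 0.193 mmol/L × 287.6 mg/mmol × 0.82 L = 45.516 mg
EDTA disodium dihydrate: 0.585 mmol/L × 372.2 g/mol × 0.82 L ÷ 1000 = 0.179 g
potassium sulfate: 3.28 g/L × 0.82 L = 2.690 g

HEPES 5.686 g; calcium chloride 0.674 g; zinc sulfate heptahydrate 45.516 mg; EDTA disodium dihydrate 0.179 g; potassium sulfate 2.690 g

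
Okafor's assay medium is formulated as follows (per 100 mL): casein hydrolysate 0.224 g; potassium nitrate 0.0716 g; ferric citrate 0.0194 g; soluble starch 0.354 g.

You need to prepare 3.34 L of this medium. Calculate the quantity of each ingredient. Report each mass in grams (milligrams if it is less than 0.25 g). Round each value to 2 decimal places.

casein hydrolysate 7.48 g; potassium nitrate 2.39 g; ferric citrate 0.65 g; soluble starch 11.82 g

Scale factor = 3340 mL / 100 mL = 33.4.
casein hydrolysate: 0.224 g × (3340 mL / 100 mL) = 7.48 g
potassium nitrate: 0.0716 g × (3340 mL / 100 mL) = 2.39 g
ferric citrate: 0.0194 g × (3340 mL / 100 mL) = 0.65 g
soluble starch: 0.354 g × (3340 mL / 100 mL) = 11.82 g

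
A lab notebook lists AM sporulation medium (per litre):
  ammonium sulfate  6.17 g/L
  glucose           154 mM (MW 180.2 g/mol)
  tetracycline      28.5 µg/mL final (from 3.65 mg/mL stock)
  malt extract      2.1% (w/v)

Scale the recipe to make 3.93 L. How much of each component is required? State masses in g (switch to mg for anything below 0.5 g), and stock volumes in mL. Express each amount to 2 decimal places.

ammonium sulfate 24.25 g; glucose 109.06 g; tetracycline 30.69 mL; malt extract 82.53 g

Scale factor relative to 1 L: 3.93.
ammonium sulfate: 6.17 g/L × 3.93 L = 24.25 g
glucose: 154 mmol/L × 180.2 g/mol × 3.93 L ÷ 1000 = 109.06 g
tetracycline: dilute stock: 28.5 µg/mL × 3930 mL ÷ 3650 µg/mL = 30.69 mL
malt extract: 2.1% w/v = 21 g/L → 21 × 3.93 L = 82.53 g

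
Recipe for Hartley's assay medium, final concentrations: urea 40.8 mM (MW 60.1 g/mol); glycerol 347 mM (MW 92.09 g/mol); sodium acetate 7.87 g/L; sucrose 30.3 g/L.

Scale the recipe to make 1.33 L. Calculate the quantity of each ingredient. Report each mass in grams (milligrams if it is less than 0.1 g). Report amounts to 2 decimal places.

Scale factor relative to 1 L: 1.33.
urea: 40.8 mmol/L × 60.1 g/mol × 1.33 L ÷ 1000 = 3.26 g
glycerol: 347 mmol/L × 92.09 g/mol × 1.33 L ÷ 1000 = 42.50 g
sodium acetate: 7.87 g/L × 1.33 L = 10.47 g
sucrose: 30.3 g/L × 1.33 L = 40.30 g

urea 3.26 g; glycerol 42.50 g; sodium acetate 10.47 g; sucrose 40.30 g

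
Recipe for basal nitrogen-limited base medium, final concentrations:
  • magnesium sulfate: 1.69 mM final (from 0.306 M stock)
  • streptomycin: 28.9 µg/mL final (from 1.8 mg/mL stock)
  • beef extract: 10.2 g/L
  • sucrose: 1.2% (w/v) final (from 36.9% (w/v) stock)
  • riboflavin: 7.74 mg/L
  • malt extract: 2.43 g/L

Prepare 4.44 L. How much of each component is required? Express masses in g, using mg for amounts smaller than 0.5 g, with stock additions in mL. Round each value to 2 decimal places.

Working volume: 4.44 L.
magnesium sulfate: V = C2·V2/C1 = 1.69 mM × 4440 mL ÷ 306 mM = 24.52 mL
streptomycin: C1V1 = C2V2 → 28.9 µg/mL × 4440 mL ÷ 1800 µg/mL = 71.29 mL
beef extract: 10.2 g/L × 4.44 L = 45.29 g
sucrose: dilute stock: 1.2% ÷ 36.9% × 4440 mL = 144.39 mL
riboflavin: 7.74 mg/L × 4.44 L = 34.37 mg
malt extract: 2.43 g/L × 4.44 L = 10.79 g

magnesium sulfate 24.52 mL; streptomycin 71.29 mL; beef extract 45.29 g; sucrose 144.39 mL; riboflavin 34.37 mg; malt extract 10.79 g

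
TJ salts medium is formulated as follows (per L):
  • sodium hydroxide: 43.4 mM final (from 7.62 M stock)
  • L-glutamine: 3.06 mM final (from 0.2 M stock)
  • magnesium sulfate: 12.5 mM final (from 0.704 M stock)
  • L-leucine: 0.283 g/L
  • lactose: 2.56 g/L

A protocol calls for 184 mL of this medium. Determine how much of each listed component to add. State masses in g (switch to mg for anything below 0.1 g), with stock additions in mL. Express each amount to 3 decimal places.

sodium hydroxide 1.048 mL; L-glutamine 2.815 mL; magnesium sulfate 3.267 mL; L-leucine 52.072 mg; lactose 0.471 g

Target volume = 184 mL = 0.184 L.
sodium hydroxide: dilute stock: 43.4 mM × 184 mL ÷ 7620 mM = 1.048 mL
L-glutamine: C1V1 = C2V2 → 3.06 mM × 184 mL ÷ 200 mM = 2.815 mL
magnesium sulfate: V = C2·V2/C1 = 12.5 mM × 184 mL ÷ 704 mM = 3.267 mL
L-leucine: 0.283 g/L × 0.184 L = 0.052072 g = 52.072 mg
lactose: 2.56 g/L × 0.184 L = 0.471 g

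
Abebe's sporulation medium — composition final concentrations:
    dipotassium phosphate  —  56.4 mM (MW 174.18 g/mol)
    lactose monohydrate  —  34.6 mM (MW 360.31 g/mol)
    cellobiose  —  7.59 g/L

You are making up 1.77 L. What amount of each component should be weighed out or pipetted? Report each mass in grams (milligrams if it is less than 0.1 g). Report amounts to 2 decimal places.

Scale factor relative to 1 L: 1.77.
dipotassium phosphate: 56.4 mmol/L × 174.18 g/mol × 1.77 L ÷ 1000 = 17.39 g
lactose monohydrate: 34.6 mmol/L × 360.31 g/mol × 1.77 L ÷ 1000 = 22.07 g
cellobiose: 7.59 g/L × 1.77 L = 13.43 g

dipotassium phosphate 17.39 g; lactose monohydrate 22.07 g; cellobiose 13.43 g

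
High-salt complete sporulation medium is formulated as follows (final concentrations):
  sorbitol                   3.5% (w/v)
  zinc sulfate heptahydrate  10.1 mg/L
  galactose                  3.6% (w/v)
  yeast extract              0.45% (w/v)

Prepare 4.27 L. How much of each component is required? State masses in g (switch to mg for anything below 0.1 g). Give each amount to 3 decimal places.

Working volume: 4.27 L.
sorbitol: 3.5% w/v = 35 g/L → 35 × 4.27 L = 149.450 g
zinc sulfate heptahydrate: 10.1 mg/L × 4.27 L = 43.127 mg
galactose: 3.6 g per 100 mL × 4270 mL ÷ 100 = 153.720 g
yeast extract: 0.45% w/v = 4.5 g/L → 4.5 × 4.27 L = 19.215 g

sorbitol 149.450 g; zinc sulfate heptahydrate 43.127 mg; galactose 153.720 g; yeast extract 19.215 g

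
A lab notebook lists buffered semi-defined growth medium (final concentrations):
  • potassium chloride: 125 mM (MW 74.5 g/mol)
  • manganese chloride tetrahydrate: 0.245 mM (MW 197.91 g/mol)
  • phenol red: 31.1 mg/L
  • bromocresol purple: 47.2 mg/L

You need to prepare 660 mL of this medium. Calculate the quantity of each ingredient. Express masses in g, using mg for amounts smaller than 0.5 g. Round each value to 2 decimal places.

Scale factor relative to 1 L: 0.66.
potassium chloride: 125 mmol/L × 74.5 g/mol × 0.66 L ÷ 1000 = 6.15 g
manganese chloride tetrahydrate: 0.245 mmol/L × 197.91 mg/mmol × 0.66 L = 32.00 mg
phenol red: 31.1 mg/L × 0.66 L = 20.53 mg
bromocresol purple: 47.2 mg/L × 0.66 L = 31.15 mg

potassium chloride 6.15 g; manganese chloride tetrahydrate 32.00 mg; phenol red 20.53 mg; bromocresol purple 31.15 mg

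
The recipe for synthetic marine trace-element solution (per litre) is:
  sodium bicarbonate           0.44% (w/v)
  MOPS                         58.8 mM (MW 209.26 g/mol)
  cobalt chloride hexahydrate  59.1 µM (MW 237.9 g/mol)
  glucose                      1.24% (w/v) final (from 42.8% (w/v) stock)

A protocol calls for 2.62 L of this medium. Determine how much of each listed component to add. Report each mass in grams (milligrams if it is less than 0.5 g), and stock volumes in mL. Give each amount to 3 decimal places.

sodium bicarbonate 11.528 g; MOPS 32.238 g; cobalt chloride hexahydrate 36.837 mg; glucose 75.907 mL

Scale factor relative to 1 L: 2.62.
sodium bicarbonate: 0.44 g per 100 mL × 2620 mL ÷ 100 = 11.528 g
MOPS: 58.8 mmol/L × 209.26 g/mol × 2.62 L ÷ 1000 = 32.238 g
cobalt chloride hexahydrate: 59.1 µmol/L × 237.9 g/mol × 2.62 L ÷ 1000 = 36.837 mg
glucose: V = C2·V2/C1 = 1.24% ÷ 42.8% × 2620 mL = 75.907 mL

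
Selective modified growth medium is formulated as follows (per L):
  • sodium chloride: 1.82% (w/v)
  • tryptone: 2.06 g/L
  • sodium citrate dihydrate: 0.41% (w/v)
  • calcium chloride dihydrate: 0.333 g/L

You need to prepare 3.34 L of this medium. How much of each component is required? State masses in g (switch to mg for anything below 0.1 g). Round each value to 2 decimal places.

sodium chloride 60.79 g; tryptone 6.88 g; sodium citrate dihydrate 13.69 g; calcium chloride dihydrate 1.11 g

Working volume: 3.34 L.
sodium chloride: 1.82 g per 100 mL × 3340 mL ÷ 100 = 60.79 g
tryptone: 2.06 g/L × 3.34 L = 6.88 g
sodium citrate dihydrate: 0.41% w/v = 4.1 g/L → 4.1 × 3.34 L = 13.69 g
calcium chloride dihydrate: 0.333 g/L × 3.34 L = 1.11 g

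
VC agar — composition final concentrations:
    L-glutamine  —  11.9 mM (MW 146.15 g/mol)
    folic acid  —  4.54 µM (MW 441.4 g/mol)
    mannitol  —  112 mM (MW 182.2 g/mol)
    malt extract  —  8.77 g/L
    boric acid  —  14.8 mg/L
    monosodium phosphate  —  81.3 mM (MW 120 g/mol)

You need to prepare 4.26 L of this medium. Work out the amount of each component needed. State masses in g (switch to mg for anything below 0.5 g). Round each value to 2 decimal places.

Scale factor relative to 1 L: 4.26.
L-glutamine: 11.9 mmol/L × 146.15 g/mol × 4.26 L ÷ 1000 = 7.41 g
folic acid: 4.54 µmol/L × 441.4 g/mol × 4.26 L ÷ 1000 = 8.54 mg
mannitol: 112 mmol/L × 182.2 g/mol × 4.26 L ÷ 1000 = 86.93 g
malt extract: 8.77 g/L × 4.26 L = 37.36 g
boric acid: 14.8 mg/L × 4.26 L = 63.05 mg
monosodium phosphate: 81.3 mmol/L × 120 g/mol × 4.26 L ÷ 1000 = 41.56 g

L-glutamine 7.41 g; folic acid 8.54 mg; mannitol 86.93 g; malt extract 37.36 g; boric acid 63.05 mg; monosodium phosphate 41.56 g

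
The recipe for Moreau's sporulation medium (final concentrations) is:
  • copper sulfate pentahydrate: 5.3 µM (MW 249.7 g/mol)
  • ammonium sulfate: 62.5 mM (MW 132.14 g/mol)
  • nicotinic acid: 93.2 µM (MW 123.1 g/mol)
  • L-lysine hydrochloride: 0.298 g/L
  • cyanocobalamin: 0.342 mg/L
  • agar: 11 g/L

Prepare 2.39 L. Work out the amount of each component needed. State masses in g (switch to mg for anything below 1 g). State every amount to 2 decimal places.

Working volume: 2.39 L.
copper sulfate pentahydrate: 5.3 µmol/L × 249.7 g/mol × 2.39 L ÷ 1000 = 3.16 mg
ammonium sulfate: 62.5 mmol/L × 132.14 g/mol × 2.39 L ÷ 1000 = 19.74 g
nicotinic acid: 93.2 µmol/L × 123.1 g/mol × 2.39 L ÷ 1000 = 27.42 mg
L-lysine hydrochloride: 0.298 g/L × 2.39 L = 0.71222 g = 712.22 mg
cyanocobalamin: 0.342 mg/L × 2.39 L = 0.82 mg
agar: 11 g/L × 2.39 L = 26.29 g

copper sulfate pentahydrate 3.16 mg; ammonium sulfate 19.74 g; nicotinic acid 27.42 mg; L-lysine hydrochloride 712.22 mg; cyanocobalamin 0.82 mg; agar 26.29 g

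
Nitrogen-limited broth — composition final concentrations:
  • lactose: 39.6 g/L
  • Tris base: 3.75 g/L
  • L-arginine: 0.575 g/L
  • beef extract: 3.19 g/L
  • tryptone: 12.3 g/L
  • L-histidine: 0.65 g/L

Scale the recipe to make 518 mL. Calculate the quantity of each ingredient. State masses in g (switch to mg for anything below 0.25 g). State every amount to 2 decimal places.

lactose 20.51 g; Tris base 1.94 g; L-arginine 0.30 g; beef extract 1.65 g; tryptone 6.37 g; L-histidine 0.34 g

Working volume: 518 mL = 0.518 L.
lactose: 39.6 g/L × 0.518 L = 20.51 g
Tris base: 3.75 g/L × 0.518 L = 1.94 g
L-arginine: 0.575 g/L × 0.518 L = 0.30 g
beef extract: 3.19 g/L × 0.518 L = 1.65 g
tryptone: 12.3 g/L × 0.518 L = 6.37 g
L-histidine: 0.65 g/L × 0.518 L = 0.34 g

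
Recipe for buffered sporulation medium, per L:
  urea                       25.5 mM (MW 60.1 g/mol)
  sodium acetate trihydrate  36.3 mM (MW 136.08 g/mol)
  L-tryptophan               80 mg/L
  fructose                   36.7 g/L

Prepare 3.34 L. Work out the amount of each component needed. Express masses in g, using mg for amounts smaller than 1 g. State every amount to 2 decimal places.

Working volume: 3.34 L.
urea: 25.5 mmol/L × 60.1 g/mol × 3.34 L ÷ 1000 = 5.12 g
sodium acetate trihydrate: 36.3 mmol/L × 136.08 g/mol × 3.34 L ÷ 1000 = 16.50 g
L-tryptophan: 80 mg/L × 3.34 L = 267.20 mg
fructose: 36.7 g/L × 3.34 L = 122.58 g

urea 5.12 g; sodium acetate trihydrate 16.50 g; L-tryptophan 267.20 mg; fructose 122.58 g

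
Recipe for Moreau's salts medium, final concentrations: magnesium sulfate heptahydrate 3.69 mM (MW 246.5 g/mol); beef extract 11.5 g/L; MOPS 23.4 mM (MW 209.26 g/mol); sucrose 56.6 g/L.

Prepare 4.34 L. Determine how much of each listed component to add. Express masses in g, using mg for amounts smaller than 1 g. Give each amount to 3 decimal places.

Scale factor relative to 1 L: 4.34.
magnesium sulfate heptahydrate: 3.69 mmol/L × 246.5 g/mol × 4.34 L ÷ 1000 = 3.948 g
beef extract: 11.5 g/L × 4.34 L = 49.910 g
MOPS: 23.4 mmol/L × 209.26 g/mol × 4.34 L ÷ 1000 = 21.252 g
sucrose: 56.6 g/L × 4.34 L = 245.644 g

magnesium sulfate heptahydrate 3.948 g; beef extract 49.910 g; MOPS 21.252 g; sucrose 245.644 g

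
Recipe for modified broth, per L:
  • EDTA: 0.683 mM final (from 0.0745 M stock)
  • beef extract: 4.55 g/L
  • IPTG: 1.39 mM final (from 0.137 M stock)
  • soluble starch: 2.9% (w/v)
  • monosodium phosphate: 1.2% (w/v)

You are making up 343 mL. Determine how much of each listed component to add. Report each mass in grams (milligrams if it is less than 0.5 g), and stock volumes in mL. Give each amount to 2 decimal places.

Working volume: 343 mL = 0.343 L.
EDTA: C1V1 = C2V2 → 0.683 mM × 343 mL ÷ 74.5 mM = 3.14 mL
beef extract: 4.55 g/L × 0.343 L = 1.56 g
IPTG: dilute stock: 1.39 mM × 343 mL ÷ 137 mM = 3.48 mL
soluble starch: 2.9% w/v = 29 g/L → 29 × 0.343 L = 9.95 g
monosodium phosphate: 1.2% w/v = 12 g/L → 12 × 0.343 L = 4.12 g

EDTA 3.14 mL; beef extract 1.56 g; IPTG 3.48 mL; soluble starch 9.95 g; monosodium phosphate 4.12 g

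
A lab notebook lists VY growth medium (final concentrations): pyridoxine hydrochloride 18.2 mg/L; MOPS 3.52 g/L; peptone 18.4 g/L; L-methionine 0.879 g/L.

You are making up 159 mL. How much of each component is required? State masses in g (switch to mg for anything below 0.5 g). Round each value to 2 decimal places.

Target volume = 159 mL = 0.159 L.
pyridoxine hydrochloride: 18.2 mg/L × 0.159 L = 2.89 mg
MOPS: 3.52 g/L × 0.159 L = 0.56 g
peptone: 18.4 g/L × 0.159 L = 2.93 g
L-methionine: 0.879 g/L × 0.159 L = 0.139761 g = 139.76 mg

pyridoxine hydrochloride 2.89 mg; MOPS 0.56 g; peptone 2.93 g; L-methionine 139.76 mg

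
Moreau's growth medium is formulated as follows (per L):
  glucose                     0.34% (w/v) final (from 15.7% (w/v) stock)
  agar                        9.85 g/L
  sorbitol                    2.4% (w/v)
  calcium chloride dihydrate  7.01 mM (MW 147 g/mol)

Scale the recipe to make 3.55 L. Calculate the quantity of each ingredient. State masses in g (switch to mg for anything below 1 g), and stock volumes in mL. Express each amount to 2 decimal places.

glucose 76.88 mL; agar 34.97 g; sorbitol 85.20 g; calcium chloride dihydrate 3.66 g

Working volume: 3.55 L.
glucose: V = C2·V2/C1 = 0.34% ÷ 15.7% × 3550 mL = 76.88 mL
agar: 9.85 g/L × 3.55 L = 34.97 g
sorbitol: 2.4% w/v = 24 g/L → 24 × 3.55 L = 85.20 g
calcium chloride dihydrate: 7.01 mmol/L × 147 g/mol × 3.55 L ÷ 1000 = 3.66 g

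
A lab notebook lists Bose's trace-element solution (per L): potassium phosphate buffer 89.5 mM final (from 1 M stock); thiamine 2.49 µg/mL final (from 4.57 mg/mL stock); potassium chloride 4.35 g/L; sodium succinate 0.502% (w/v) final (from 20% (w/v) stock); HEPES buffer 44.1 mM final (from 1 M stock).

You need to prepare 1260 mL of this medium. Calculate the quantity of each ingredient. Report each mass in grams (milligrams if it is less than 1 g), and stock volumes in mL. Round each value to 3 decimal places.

Target volume = 1260 mL = 1.26 L.
potassium phosphate buffer: V = C2·V2/C1 = 89.5 mM × 1260 mL ÷ 1000 mM = 112.770 mL
thiamine: C1V1 = C2V2 → 2.49 µg/mL × 1260 mL ÷ 4570 µg/mL = 0.687 mL
potassium chloride: 4.35 g/L × 1.26 L = 5.481 g
sodium succinate: C1V1 = C2V2 → 0.502% ÷ 20% × 1260 mL = 31.626 mL
HEPES buffer: dilute stock: 44.1 mM × 1260 mL ÷ 1000 mM = 55.566 mL

potassium phosphate buffer 112.770 mL; thiamine 0.687 mL; potassium chloride 5.481 g; sodium succinate 31.626 mL; HEPES buffer 55.566 mL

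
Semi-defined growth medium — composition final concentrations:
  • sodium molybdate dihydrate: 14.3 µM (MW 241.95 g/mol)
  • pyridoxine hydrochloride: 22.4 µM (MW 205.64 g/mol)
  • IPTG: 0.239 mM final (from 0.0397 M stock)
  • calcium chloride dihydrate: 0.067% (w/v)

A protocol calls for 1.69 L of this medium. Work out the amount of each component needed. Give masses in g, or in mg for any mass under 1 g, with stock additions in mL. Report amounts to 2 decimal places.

Scale factor relative to 1 L: 1.69.
sodium molybdate dihydrate: 14.3 µmol/L × 241.95 g/mol × 1.69 L ÷ 1000 = 5.85 mg
pyridoxine hydrochloride: 22.4 µmol/L × 205.64 g/mol × 1.69 L ÷ 1000 = 7.78 mg
IPTG: C1V1 = C2V2 → 0.239 mM × 1690 mL ÷ 39.7 mM = 10.17 mL
calcium chloride dihydrate: 0.067% w/v = 0.67 g/L → 0.67 × 1.69 L = 1.13 g

sodium molybdate dihydrate 5.85 mg; pyridoxine hydrochloride 7.78 mg; IPTG 10.17 mL; calcium chloride dihydrate 1.13 g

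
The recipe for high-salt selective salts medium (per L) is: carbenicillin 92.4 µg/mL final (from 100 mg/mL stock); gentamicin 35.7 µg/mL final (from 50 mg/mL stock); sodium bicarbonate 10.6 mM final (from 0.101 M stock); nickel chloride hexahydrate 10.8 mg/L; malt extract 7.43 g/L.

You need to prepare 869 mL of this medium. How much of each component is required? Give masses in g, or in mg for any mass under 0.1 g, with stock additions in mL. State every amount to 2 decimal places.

Target volume = 869 mL = 0.869 L.
carbenicillin: C1V1 = C2V2 → 92.4 µg/mL × 869 mL ÷ 100000 µg/mL = 0.80 mL
gentamicin: V = C2·V2/C1 = 35.7 µg/mL × 869 mL ÷ 50000 µg/mL = 0.62 mL
sodium bicarbonate: C1V1 = C2V2 → 10.6 mM × 869 mL ÷ 101 mM = 91.20 mL
nickel chloride hexahydrate: 10.8 mg/L × 0.869 L = 9.39 mg
malt extract: 7.43 g/L × 0.869 L = 6.46 g

carbenicillin 0.80 mL; gentamicin 0.62 mL; sodium bicarbonate 91.20 mL; nickel chloride hexahydrate 9.39 mg; malt extract 6.46 g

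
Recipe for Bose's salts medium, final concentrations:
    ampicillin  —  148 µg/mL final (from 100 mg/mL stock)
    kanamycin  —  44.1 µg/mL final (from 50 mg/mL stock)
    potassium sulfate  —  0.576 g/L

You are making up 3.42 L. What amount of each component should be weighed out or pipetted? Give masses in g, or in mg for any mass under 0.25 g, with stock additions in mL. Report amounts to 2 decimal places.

Working volume: 3.42 L.
ampicillin: dilute stock: 148 µg/mL × 3420 mL ÷ 100000 µg/mL = 5.06 mL
kanamycin: V = C2·V2/C1 = 44.1 µg/mL × 3420 mL ÷ 50000 µg/mL = 3.02 mL
potassium sulfate: 0.576 g/L × 3.42 L = 1.97 g

ampicillin 5.06 mL; kanamycin 3.02 mL; potassium sulfate 1.97 g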